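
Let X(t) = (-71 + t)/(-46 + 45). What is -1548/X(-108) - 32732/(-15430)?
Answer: -9013306/1380985 ≈ -6.5267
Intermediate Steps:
X(t) = 71 - t (X(t) = (-71 + t)/(-1) = (-71 + t)*(-1) = 71 - t)
-1548/X(-108) - 32732/(-15430) = -1548/(71 - 1*(-108)) - 32732/(-15430) = -1548/(71 + 108) - 32732*(-1/15430) = -1548/179 + 16366/7715 = -9013306/1380985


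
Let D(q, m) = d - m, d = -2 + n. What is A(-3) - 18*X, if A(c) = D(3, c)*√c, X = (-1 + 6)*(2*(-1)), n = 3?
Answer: 180 + 4*I*√3 ≈ 180.0 + 6.9282*I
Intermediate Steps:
d = 1 (d = -2 + 3 = 1)
X = -10 (X = 5*(-2) = -10)
D(q, m) = 1 - m
A(c) = √c*(1 - c) (A(c) = (1 - c)*√c = √c*(1 - c))
A(-3) - 18*X = √(-3)*(1 - 1*(-3)) - 18*(-10) = (I*√3)*(1 + 3) + 180 = (I*√3)*4 + 180 = 4*I*√3 + 180 = 180 + 4*I*√3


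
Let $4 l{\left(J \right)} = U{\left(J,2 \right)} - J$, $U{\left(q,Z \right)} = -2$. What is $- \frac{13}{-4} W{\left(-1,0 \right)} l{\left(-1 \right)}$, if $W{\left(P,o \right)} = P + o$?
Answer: $\frac{13}{16} \approx 0.8125$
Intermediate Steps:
$l{\left(J \right)} = - \frac{1}{2} - \frac{J}{4}$ ($l{\left(J \right)} = \frac{-2 - J}{4} = - \frac{1}{2} - \frac{J}{4}$)
$- \frac{13}{-4} W{\left(-1,0 \right)} l{\left(-1 \right)} = - \frac{13}{-4} \left(-1 + 0\right) \left(- \frac{1}{2} - - \frac{1}{4}\right) = \left(-13\right) \left(- \frac{1}{4}\right) \left(-1\right) \left(- \frac{1}{2} + \frac{1}{4}\right) = \frac{13}{4} \left(-1\right) \left(- \frac{1}{4}\right) = \left(- \frac{13}{4}\right) \left(- \frac{1}{4}\right) = \frac{13}{16}$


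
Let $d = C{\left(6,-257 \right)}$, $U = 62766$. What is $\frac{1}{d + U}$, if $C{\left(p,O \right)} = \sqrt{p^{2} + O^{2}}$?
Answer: $\frac{62766}{3939504671} - \frac{\sqrt{66085}}{3939504671} \approx 1.5867 \cdot 10^{-5}$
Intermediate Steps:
$C{\left(p,O \right)} = \sqrt{O^{2} + p^{2}}$
$d = \sqrt{66085}$ ($d = \sqrt{\left(-257\right)^{2} + 6^{2}} = \sqrt{66049 + 36} = \sqrt{66085} \approx 257.07$)
$\frac{1}{d + U} = \frac{1}{\sqrt{66085} + 62766} = \frac{1}{62766 + \sqrt{66085}}$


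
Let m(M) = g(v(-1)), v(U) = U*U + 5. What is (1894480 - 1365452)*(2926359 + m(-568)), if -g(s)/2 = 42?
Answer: 1548081410700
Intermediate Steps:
v(U) = 5 + U² (v(U) = U² + 5 = 5 + U²)
g(s) = -84 (g(s) = -2*42 = -84)
m(M) = -84
(1894480 - 1365452)*(2926359 + m(-568)) = (1894480 - 1365452)*(2926359 - 84) = 529028*2926275 = 1548081410700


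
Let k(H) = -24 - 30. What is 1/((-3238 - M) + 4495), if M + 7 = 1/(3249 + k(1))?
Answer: 3195/4038479 ≈ 0.00079114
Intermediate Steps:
k(H) = -54
M = -22364/3195 (M = -7 + 1/(3249 - 54) = -7 + 1/3195 = -22364/3195 ≈ -6.9997)
1/((-3238 - M) + 4495) = 1/((-3238 - 1*(-22364/3195)) + 4495) = 1/((-3238 + 22364/3195) + 4495) = 1/(-10323046/3195 + 4495) = 1/(4038479/3195) = 3195/4038479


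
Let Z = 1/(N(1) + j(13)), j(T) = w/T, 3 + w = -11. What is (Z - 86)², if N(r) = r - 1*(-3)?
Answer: 10595025/1444 ≈ 7337.3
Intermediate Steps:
w = -14 (w = -3 - 11 = -14)
N(r) = 3 + r (N(r) = r + 3 = 3 + r)
j(T) = -14/T
Z = 13/38 (Z = 1/((3 + 1) - 14/13) = 1/(4 - 14*1/13) = 1/(4 - 14/13) = 1/(38/13) = 13/38 ≈ 0.34211)
(Z - 86)² = (13/38 - 86)² = (-3255/38)² = 10595025/1444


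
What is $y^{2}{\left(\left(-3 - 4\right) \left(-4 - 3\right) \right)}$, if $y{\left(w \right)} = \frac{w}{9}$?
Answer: $\frac{2401}{81} \approx 29.642$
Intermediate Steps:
$y{\left(w \right)} = \frac{w}{9}$ ($y{\left(w \right)} = w \frac{1}{9} = \frac{w}{9}$)
$y^{2}{\left(\left(-3 - 4\right) \left(-4 - 3\right) \right)} = \left(\frac{\left(-3 - 4\right) \left(-4 - 3\right)}{9}\right)^{2} = \left(\frac{\left(-3 - 4\right) \left(-7\right)}{9}\right)^{2} = \left(\frac{\left(-7\right) \left(-7\right)}{9}\right)^{2} = \left(\frac{1}{9} \cdot 49\right)^{2} = \left(\frac{49}{9}\right)^{2} = \frac{2401}{81}$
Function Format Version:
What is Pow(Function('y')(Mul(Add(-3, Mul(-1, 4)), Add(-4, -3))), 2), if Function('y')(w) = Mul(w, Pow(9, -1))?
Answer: Rational(2401, 81) ≈ 29.642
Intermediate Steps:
Function('y')(w) = Mul(Rational(1, 9), w) (Function('y')(w) = Mul(w, Rational(1, 9)) = Mul(Rational(1, 9), w))
Pow(Function('y')(Mul(Add(-3, Mul(-1, 4)), Add(-4, -3))), 2) = Pow(Mul(Rational(1, 9), Mul(Add(-3, Mul(-1, 4)), Add(-4, -3))), 2) = Pow(Mul(Rational(1, 9), Mul(Add(-3, -4), -7)), 2) = Pow(Mul(Rational(1, 9), Mul(-7, -7)), 2) = Pow(Mul(Rational(1, 9), 49), 2) = Pow(Rational(49, 9), 2) = Rational(2401, 81)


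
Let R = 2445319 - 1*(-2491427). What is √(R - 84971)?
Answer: 5*√194071 ≈ 2202.7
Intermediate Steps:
R = 4936746 (R = 2445319 + 2491427 = 4936746)
√(R - 84971) = √(4936746 - 84971) = √4851775 = 5*√194071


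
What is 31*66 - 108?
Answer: 1938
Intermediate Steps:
31*66 - 108 = 2046 - 108 = 1938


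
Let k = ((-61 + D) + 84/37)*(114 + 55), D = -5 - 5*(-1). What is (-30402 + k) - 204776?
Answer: -9068823/37 ≈ -2.4510e+5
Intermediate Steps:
D = 0 (D = -5 + 5 = 0)
k = -367237/37 (k = ((-61 + 0) + 84/37)*(114 + 55) = (-61 + 84*(1/37))*169 = (-61 + 84/37)*169 = -2173/37*169 = -367237/37 ≈ -9925.3)
(-30402 + k) - 204776 = (-30402 - 367237/37) - 204776 = -1492111/37 - 204776 = -9068823/37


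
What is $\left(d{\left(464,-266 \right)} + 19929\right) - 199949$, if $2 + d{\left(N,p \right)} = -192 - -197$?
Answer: $-180017$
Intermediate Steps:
$d{\left(N,p \right)} = 3$ ($d{\left(N,p \right)} = -2 - -5 = -2 + \left(-192 + 197\right) = -2 + 5 = 3$)
$\left(d{\left(464,-266 \right)} + 19929\right) - 199949 = \left(3 + 19929\right) - 199949 = 19932 - 199949 = -180017$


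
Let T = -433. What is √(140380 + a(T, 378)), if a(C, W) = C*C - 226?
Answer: √327643 ≈ 572.40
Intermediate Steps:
a(C, W) = -226 + C² (a(C, W) = C² - 226 = -226 + C²)
√(140380 + a(T, 378)) = √(140380 + (-226 + (-433)²)) = √(140380 + (-226 + 187489)) = √(140380 + 187263) = √327643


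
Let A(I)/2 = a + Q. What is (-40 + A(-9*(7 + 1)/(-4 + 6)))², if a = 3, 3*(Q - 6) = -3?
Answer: 576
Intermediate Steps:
Q = 5 (Q = 6 + (⅓)*(-3) = 6 - 1 = 5)
A(I) = 16 (A(I) = 2*(3 + 5) = 2*8 = 16)
(-40 + A(-9*(7 + 1)/(-4 + 6)))² = (-40 + 16)² = (-24)² = 576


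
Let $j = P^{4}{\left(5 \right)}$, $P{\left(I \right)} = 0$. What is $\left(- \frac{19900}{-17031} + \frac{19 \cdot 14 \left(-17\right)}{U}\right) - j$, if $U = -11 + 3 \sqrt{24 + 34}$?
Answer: $- \frac{839176102}{6829431} - \frac{13566 \sqrt{58}}{401} \approx -380.52$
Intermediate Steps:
$U = -11 + 3 \sqrt{58} \approx 11.847$
$j = 0$ ($j = 0^{4} = 0$)
$\left(- \frac{19900}{-17031} + \frac{19 \cdot 14 \left(-17\right)}{U}\right) - j = \left(- \frac{19900}{-17031} + \frac{19 \cdot 14 \left(-17\right)}{-11 + 3 \sqrt{58}}\right) - 0 = \left(\left(-19900\right) \left(- \frac{1}{17031}\right) + \frac{266 \left(-17\right)}{-11 + 3 \sqrt{58}}\right) + 0 = \left(\frac{19900}{17031} - \frac{4522}{-11 + 3 \sqrt{58}}\right) + 0 = \frac{19900}{17031} - \frac{4522}{-11 + 3 \sqrt{58}}$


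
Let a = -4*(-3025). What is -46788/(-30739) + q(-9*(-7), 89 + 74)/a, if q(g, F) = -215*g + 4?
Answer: 13627091/33812900 ≈ 0.40301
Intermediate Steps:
a = 12100
q(g, F) = 4 - 215*g
-46788/(-30739) + q(-9*(-7), 89 + 74)/a = -46788/(-30739) + (4 - (-1935)*(-7))/12100 = -46788*(-1/30739) + (4 - 215*63)*(1/12100) = 46788/30739 + (4 - 13545)*(1/12100) = 46788/30739 - 13541*1/12100 = 46788/30739 - 1231/1100 = 13627091/33812900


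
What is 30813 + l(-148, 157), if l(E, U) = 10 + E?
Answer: 30675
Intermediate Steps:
30813 + l(-148, 157) = 30813 + (10 - 148) = 30813 - 138 = 30675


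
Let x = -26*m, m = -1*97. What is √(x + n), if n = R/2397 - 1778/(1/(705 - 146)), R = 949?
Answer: I*√5696079575667/2397 ≈ 995.68*I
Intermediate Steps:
m = -97
x = 2522 (x = -26*(-97) = 2522)
n = -2382382145/2397 (n = 949/2397 - 1778/(1/(705 - 146)) = 949*(1/2397) - 1778/(1/559) = 949/2397 - 1778/1/559 = 949/2397 - 1778*559 = 949/2397 - 993902 = -2382382145/2397 ≈ -9.9390e+5)
√(x + n) = √(2522 - 2382382145/2397) = √(-2376336911/2397) = I*√5696079575667/2397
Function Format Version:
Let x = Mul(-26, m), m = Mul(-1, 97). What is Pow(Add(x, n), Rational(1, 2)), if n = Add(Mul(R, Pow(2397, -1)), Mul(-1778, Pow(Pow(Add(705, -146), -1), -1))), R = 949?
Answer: Mul(Rational(1, 2397), I, Pow(5696079575667, Rational(1, 2))) ≈ Mul(995.68, I)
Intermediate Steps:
m = -97
x = 2522 (x = Mul(-26, -97) = 2522)
n = Rational(-2382382145, 2397) (n = Add(Mul(949, Pow(2397, -1)), Mul(-1778, Pow(Pow(Add(705, -146), -1), -1))) = Add(Mul(949, Rational(1, 2397)), Mul(-1778, Pow(Pow(559, -1), -1))) = Add(Rational(949, 2397), Mul(-1778, Pow(Rational(1, 559), -1))) = Add(Rational(949, 2397), Mul(-1778, 559)) = Add(Rational(949, 2397), -993902) = Rational(-2382382145, 2397) ≈ -9.9390e+5)
Pow(Add(x, n), Rational(1, 2)) = Pow(Add(2522, Rational(-2382382145, 2397)), Rational(1, 2)) = Pow(Rational(-2376336911, 2397), Rational(1, 2)) = Mul(Rational(1, 2397), I, Pow(5696079575667, Rational(1, 2)))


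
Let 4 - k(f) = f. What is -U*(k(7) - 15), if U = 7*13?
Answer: 1638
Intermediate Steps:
k(f) = 4 - f
U = 91
-U*(k(7) - 15) = -91*((4 - 1*7) - 15) = -91*((4 - 7) - 15) = -91*(-3 - 15) = -91*(-18) = -1*(-1638) = 1638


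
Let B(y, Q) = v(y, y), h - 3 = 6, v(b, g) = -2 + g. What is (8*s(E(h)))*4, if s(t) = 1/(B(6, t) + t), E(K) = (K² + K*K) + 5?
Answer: 32/171 ≈ 0.18713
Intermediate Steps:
h = 9 (h = 3 + 6 = 9)
E(K) = 5 + 2*K² (E(K) = (K² + K²) + 5 = 2*K² + 5 = 5 + 2*K²)
B(y, Q) = -2 + y
s(t) = 1/(4 + t) (s(t) = 1/((-2 + 6) + t) = 1/(4 + t))
(8*s(E(h)))*4 = (8/(4 + (5 + 2*9²)))*4 = (8/(4 + (5 + 2*81)))*4 = (8/(4 + (5 + 162)))*4 = (8/(4 + 167))*4 = (8/171)*4 = 32/171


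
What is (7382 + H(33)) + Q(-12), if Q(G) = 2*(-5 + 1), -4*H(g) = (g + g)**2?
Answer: 6285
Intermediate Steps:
H(g) = -g**2 (H(g) = -(g + g)**2/4 = -4*g**2/4 = -g**2)
Q(G) = -8 (Q(G) = 2*(-4) = -8)
(7382 + H(33)) + Q(-12) = (7382 - 1*33**2) - 8 = (7382 - 1*1089) - 8 = (7382 - 1089) - 8 = 6293 - 8 = 6285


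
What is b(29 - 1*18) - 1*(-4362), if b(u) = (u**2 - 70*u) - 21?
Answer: 3692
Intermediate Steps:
b(u) = -21 + u**2 - 70*u
b(29 - 1*18) - 1*(-4362) = (-21 + (29 - 1*18)**2 - 70*(29 - 1*18)) - 1*(-4362) = (-21 + (29 - 18)**2 - 70*(29 - 18)) + 4362 = (-21 + 11**2 - 70*11) + 4362 = (-21 + 121 - 770) + 4362 = -670 + 4362 = 3692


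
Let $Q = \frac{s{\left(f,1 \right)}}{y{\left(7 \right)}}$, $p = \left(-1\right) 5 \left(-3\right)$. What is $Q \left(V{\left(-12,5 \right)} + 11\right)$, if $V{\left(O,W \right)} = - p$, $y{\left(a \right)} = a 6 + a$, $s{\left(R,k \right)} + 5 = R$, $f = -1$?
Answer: $\frac{24}{49} \approx 0.4898$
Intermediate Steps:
$s{\left(R,k \right)} = -5 + R$
$y{\left(a \right)} = 7 a$ ($y{\left(a \right)} = 6 a + a = 7 a$)
$p = 15$ ($p = \left(-5\right) \left(-3\right) = 15$)
$V{\left(O,W \right)} = -15$ ($V{\left(O,W \right)} = \left(-1\right) 15 = -15$)
$Q = - \frac{6}{49}$ ($Q = \frac{-5 - 1}{7 \cdot 7} = - \frac{6}{49} \approx -0.12245$)
$Q \left(V{\left(-12,5 \right)} + 11\right) = - \frac{6 \left(-15 + 11\right)}{49} = \left(- \frac{6}{49}\right) \left(-4\right) = \frac{24}{49}$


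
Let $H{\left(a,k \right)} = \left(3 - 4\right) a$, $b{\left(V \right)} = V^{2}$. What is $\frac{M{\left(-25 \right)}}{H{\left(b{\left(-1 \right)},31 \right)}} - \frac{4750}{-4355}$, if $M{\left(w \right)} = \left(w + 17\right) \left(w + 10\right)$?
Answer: $- \frac{103570}{871} \approx -118.91$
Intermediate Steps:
$M{\left(w \right)} = \left(10 + w\right) \left(17 + w\right)$ ($M{\left(w \right)} = \left(17 + w\right) \left(10 + w\right) = \left(10 + w\right) \left(17 + w\right)$)
$H{\left(a,k \right)} = - a$
$\frac{M{\left(-25 \right)}}{H{\left(b{\left(-1 \right)},31 \right)}} - \frac{4750}{-4355} = \frac{170 + \left(-25\right)^{2} + 27 \left(-25\right)}{\left(-1\right) \left(-1\right)^{2}} - \frac{4750}{-4355} = \frac{170 + 625 - 675}{\left(-1\right) 1} - - \frac{950}{871} = \frac{120}{-1} + \frac{950}{871} = 120 \left(-1\right) + \frac{950}{871} = -120 + \frac{950}{871} = - \frac{103570}{871}$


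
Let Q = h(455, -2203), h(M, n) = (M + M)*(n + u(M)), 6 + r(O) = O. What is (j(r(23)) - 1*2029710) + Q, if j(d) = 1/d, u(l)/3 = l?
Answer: -47468929/17 ≈ -2.7923e+6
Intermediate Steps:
u(l) = 3*l
r(O) = -6 + O
h(M, n) = 2*M*(n + 3*M) (h(M, n) = (M + M)*(n + 3*M) = (2*M)*(n + 3*M) = 2*M*(n + 3*M))
Q = -762580 (Q = 2*455*(-2203 + 3*455) = 2*455*(-2203 + 1365) = 2*455*(-838) = -762580)
(j(r(23)) - 1*2029710) + Q = (1/(-6 + 23) - 1*2029710) - 762580 = (1/17 - 2029710) - 762580 = -34505069/17 - 762580 = -47468929/17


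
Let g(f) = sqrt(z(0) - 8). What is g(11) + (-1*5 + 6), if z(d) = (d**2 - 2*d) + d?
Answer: 1 + 2*I*sqrt(2) ≈ 1.0 + 2.8284*I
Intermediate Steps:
z(d) = d**2 - d
g(f) = 2*I*sqrt(2) (g(f) = sqrt(0*(-1 + 0) - 8) = sqrt(0*(-1) - 8) = sqrt(0 - 8) = sqrt(-8) = 2*I*sqrt(2))
g(11) + (-1*5 + 6) = 2*I*sqrt(2) + (-1*5 + 6) = 2*I*sqrt(2) + (-5 + 6) = 2*I*sqrt(2) + 1 = 1 + 2*I*sqrt(2)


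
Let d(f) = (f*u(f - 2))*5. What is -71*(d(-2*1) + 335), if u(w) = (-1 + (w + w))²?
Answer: 33725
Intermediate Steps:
u(w) = (-1 + 2*w)²
d(f) = 5*f*(-5 + 2*f)² (d(f) = (f*(-1 + 2*(f - 2))²)*5 = (f*(-1 + 2*(-2 + f))²)*5 = (f*(-1 + (-4 + 2*f))²)*5 = (f*(-5 + 2*f)²)*5 = 5*f*(-5 + 2*f)²)
-71*(d(-2*1) + 335) = -71*(5*(-2*1)*(-5 + 2*(-2*1))² + 335) = -71*(5*(-2)*(-5 + 2*(-2))² + 335) = -71*(5*(-2)*(-5 - 4)² + 335) = -71*(5*(-2)*(-9)² + 335) = -71*(5*(-2)*81 + 335) = -71*(-810 + 335) = -71*(-475) = 33725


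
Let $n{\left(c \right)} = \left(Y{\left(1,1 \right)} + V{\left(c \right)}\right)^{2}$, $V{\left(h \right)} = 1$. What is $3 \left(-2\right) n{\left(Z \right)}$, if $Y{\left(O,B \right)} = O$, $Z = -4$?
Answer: $-24$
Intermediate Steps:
$n{\left(c \right)} = 4$ ($n{\left(c \right)} = \left(1 + 1\right)^{2} = 2^{2} = 4$)
$3 \left(-2\right) n{\left(Z \right)} = 3 \left(-2\right) 4 = \left(-6\right) 4 = -24$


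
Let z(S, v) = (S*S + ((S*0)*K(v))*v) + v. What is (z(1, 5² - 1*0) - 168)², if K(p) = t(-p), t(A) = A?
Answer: 20164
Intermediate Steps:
K(p) = -p
z(S, v) = v + S² (z(S, v) = (S*S + ((S*0)*(-v))*v) + v = (S² + (0*(-v))*v) + v = (S² + 0*v) + v = (S² + 0) + v = S² + v = v + S²)
(z(1, 5² - 1*0) - 168)² = (((5² - 1*0) + 1²) - 168)² = (((25 + 0) + 1) - 168)² = ((25 + 1) - 168)² = (26 - 168)² = (-142)² = 20164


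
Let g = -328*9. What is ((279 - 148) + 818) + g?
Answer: -2003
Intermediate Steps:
g = -2952
((279 - 148) + 818) + g = ((279 - 148) + 818) - 2952 = (131 + 818) - 2952 = 949 - 2952 = -2003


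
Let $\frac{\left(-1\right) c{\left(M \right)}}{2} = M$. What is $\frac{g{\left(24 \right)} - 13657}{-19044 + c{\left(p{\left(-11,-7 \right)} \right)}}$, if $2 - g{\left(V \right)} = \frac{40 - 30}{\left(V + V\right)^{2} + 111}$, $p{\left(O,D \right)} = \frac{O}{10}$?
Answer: $\frac{32976835}{45985947} \approx 0.71711$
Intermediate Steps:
$p{\left(O,D \right)} = \frac{O}{10}$ ($p{\left(O,D \right)} = O \frac{1}{10} = \frac{O}{10}$)
$g{\left(V \right)} = 2 - \frac{10}{111 + 4 V^{2}}$ ($g{\left(V \right)} = 2 - \frac{40 - 30}{\left(V + V\right)^{2} + 111} = 2 - \frac{10}{\left(2 V\right)^{2} + 111} = 2 - \frac{10}{4 V^{2} + 111} = 2 - \frac{10}{111 + 4 V^{2}}$)
$c{\left(M \right)} = - 2 M$
$\frac{g{\left(24 \right)} - 13657}{-19044 + c{\left(p{\left(-11,-7 \right)} \right)}} = \frac{\frac{4 \left(53 + 2 \cdot 24^{2}\right)}{111 + 4 \cdot 24^{2}} - 13657}{-19044 - 2 \cdot \frac{1}{10} \left(-11\right)} = \frac{\frac{4 \left(53 + 2 \cdot 576\right)}{111 + 4 \cdot 576} - 13657}{-19044 - - \frac{11}{5}} = \frac{\frac{4 \left(53 + 1152\right)}{111 + 2304} - 13657}{-19044 + \frac{11}{5}} = \frac{4 \cdot \frac{1}{2415} \cdot 1205 - 13657}{- \frac{95209}{5}} = \left(4 \cdot \frac{1}{2415} \cdot 1205 - 13657\right) \left(- \frac{5}{95209}\right) = \left(\frac{964}{483} - 13657\right) \left(- \frac{5}{95209}\right) = \left(- \frac{6595367}{483}\right) \left(- \frac{5}{95209}\right) = \frac{32976835}{45985947}$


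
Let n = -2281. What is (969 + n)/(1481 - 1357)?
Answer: -328/31 ≈ -10.581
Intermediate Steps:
(969 + n)/(1481 - 1357) = (969 - 2281)/(1481 - 1357) = -1312/124 = -1312*1/124 = -328/31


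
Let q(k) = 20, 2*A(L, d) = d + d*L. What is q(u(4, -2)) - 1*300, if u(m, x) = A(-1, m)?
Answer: -280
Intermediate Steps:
A(L, d) = d/2 + L*d/2 (A(L, d) = (d + d*L)/2 = (d + L*d)/2 = d/2 + L*d/2)
u(m, x) = 0 (u(m, x) = m*(1 - 1)/2 = (½)*m*0 = 0)
q(u(4, -2)) - 1*300 = 20 - 1*300 = 20 - 300 = -280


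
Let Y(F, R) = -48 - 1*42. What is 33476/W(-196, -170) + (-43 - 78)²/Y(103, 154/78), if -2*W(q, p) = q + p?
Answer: 111179/5490 ≈ 20.251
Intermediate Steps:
W(q, p) = -p/2 - q/2 (W(q, p) = -(q + p)/2 = -(p + q)/2 = -p/2 - q/2)
Y(F, R) = -90 (Y(F, R) = -48 - 42 = -90)
33476/W(-196, -170) + (-43 - 78)²/Y(103, 154/78) = 33476/(-½*(-170) - ½*(-196)) + (-43 - 78)²/(-90) = 33476/(85 + 98) + (-121)²*(-1/90) = 33476/183 + 14641*(-1/90) = 33476*(1/183) - 14641/90 = 33476/183 - 14641/90 = 111179/5490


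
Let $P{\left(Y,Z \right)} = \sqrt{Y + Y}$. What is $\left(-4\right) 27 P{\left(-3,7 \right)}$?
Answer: $- 108 i \sqrt{6} \approx - 264.54 i$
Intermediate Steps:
$P{\left(Y,Z \right)} = \sqrt{2} \sqrt{Y}$ ($P{\left(Y,Z \right)} = \sqrt{2 Y} = \sqrt{2} \sqrt{Y}$)
$\left(-4\right) 27 P{\left(-3,7 \right)} = \left(-4\right) 27 \sqrt{2} \sqrt{-3} = - 108 \sqrt{2} i \sqrt{3} = - 108 i \sqrt{6}$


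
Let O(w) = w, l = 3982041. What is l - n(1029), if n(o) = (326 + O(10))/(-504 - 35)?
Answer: 306617205/77 ≈ 3.9820e+6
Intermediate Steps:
n(o) = -48/77 (n(o) = (326 + 10)/(-504 - 35) = 336/(-539) = 336*(-1/539) = -48/77)
l - n(1029) = 3982041 - 1*(-48/77) = 3982041 + 48/77 = 306617205/77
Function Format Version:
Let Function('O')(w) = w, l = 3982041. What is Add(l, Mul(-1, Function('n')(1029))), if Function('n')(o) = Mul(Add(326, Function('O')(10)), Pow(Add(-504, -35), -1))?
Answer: Rational(306617205, 77) ≈ 3.9820e+6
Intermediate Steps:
Function('n')(o) = Rational(-48, 77) (Function('n')(o) = Mul(Add(326, 10), Pow(Add(-504, -35), -1)) = Mul(336, Pow(-539, -1)) = Mul(336, Rational(-1, 539)) = Rational(-48, 77))
Add(l, Mul(-1, Function('n')(1029))) = Add(3982041, Mul(-1, Rational(-48, 77))) = Add(3982041, Rational(48, 77)) = Rational(306617205, 77)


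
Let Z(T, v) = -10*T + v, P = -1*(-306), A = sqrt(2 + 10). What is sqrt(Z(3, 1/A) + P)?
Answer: sqrt(9936 + 6*sqrt(3))/6 ≈ 16.622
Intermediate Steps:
A = 2*sqrt(3) (A = sqrt(12) = 2*sqrt(3) ≈ 3.4641)
P = 306
Z(T, v) = v - 10*T
sqrt(Z(3, 1/A) + P) = sqrt((1/(2*sqrt(3)) - 10*3) + 306) = sqrt((sqrt(3)/6 - 30) + 306) = sqrt((-30 + sqrt(3)/6) + 306) = sqrt(276 + sqrt(3)/6)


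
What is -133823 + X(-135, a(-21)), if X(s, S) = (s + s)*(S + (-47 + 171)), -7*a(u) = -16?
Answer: -1175441/7 ≈ -1.6792e+5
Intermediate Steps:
a(u) = 16/7 (a(u) = -⅐*(-16) = 16/7)
X(s, S) = 2*s*(124 + S) (X(s, S) = (2*s)*(S + 124) = (2*s)*(124 + S) = 2*s*(124 + S))
-133823 + X(-135, a(-21)) = -133823 + 2*(-135)*(124 + 16/7) = -133823 + 2*(-135)*(884/7) = -133823 - 238680/7 = -1175441/7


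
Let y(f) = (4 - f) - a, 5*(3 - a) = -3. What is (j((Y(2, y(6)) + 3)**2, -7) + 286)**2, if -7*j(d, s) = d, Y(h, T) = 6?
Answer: 3690241/49 ≈ 75311.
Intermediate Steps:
a = 18/5 (a = 3 - 1/5*(-3) = 3 + 3/5 = 18/5 ≈ 3.6000)
y(f) = 2/5 - f (y(f) = (4 - f) - 1*18/5 = (4 - f) - 18/5 = 2/5 - f)
j(d, s) = -d/7
(j((Y(2, y(6)) + 3)**2, -7) + 286)**2 = (-(6 + 3)**2/7 + 286)**2 = (-1/7*9**2 + 286)**2 = (-1/7*81 + 286)**2 = (-81/7 + 286)**2 = (1921/7)**2 = 3690241/49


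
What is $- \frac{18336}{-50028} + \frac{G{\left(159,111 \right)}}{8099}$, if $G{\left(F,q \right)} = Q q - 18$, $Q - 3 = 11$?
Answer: $\frac{18778856}{33764731} \approx 0.55617$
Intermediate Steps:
$Q = 14$ ($Q = 3 + 11 = 14$)
$G{\left(F,q \right)} = -18 + 14 q$ ($G{\left(F,q \right)} = 14 q - 18 = -18 + 14 q$)
$- \frac{18336}{-50028} + \frac{G{\left(159,111 \right)}}{8099} = - \frac{18336}{-50028} + \frac{-18 + 14 \cdot 111}{8099} = \left(-18336\right) \left(- \frac{1}{50028}\right) + \left(-18 + 1554\right) \frac{1}{8099} = \frac{1528}{4169} + 1536 \cdot \frac{1}{8099} = \frac{1528}{4169} + \frac{1536}{8099} = \frac{18778856}{33764731}$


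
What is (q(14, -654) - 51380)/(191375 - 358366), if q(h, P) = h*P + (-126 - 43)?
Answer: 3195/8789 ≈ 0.36352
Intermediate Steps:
q(h, P) = -169 + P*h (q(h, P) = P*h - 169 = -169 + P*h)
(q(14, -654) - 51380)/(191375 - 358366) = ((-169 - 654*14) - 51380)/(191375 - 358366) = ((-169 - 9156) - 51380)/(-166991) = (-9325 - 51380)*(-1/166991) = -60705*(-1/166991) = 3195/8789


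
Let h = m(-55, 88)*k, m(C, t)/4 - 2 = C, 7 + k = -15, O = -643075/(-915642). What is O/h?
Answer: 643075/4270554288 ≈ 0.00015058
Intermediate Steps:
O = 643075/915642 (O = -643075*(-1/915642) = 643075/915642 ≈ 0.70232)
k = -22 (k = -7 - 15 = -22)
m(C, t) = 8 + 4*C
h = 4664 (h = (8 + 4*(-55))*(-22) = (8 - 220)*(-22) = -212*(-22) = 4664)
O/h = (643075/915642)/4664 = (643075/915642)*(1/4664) = 643075/4270554288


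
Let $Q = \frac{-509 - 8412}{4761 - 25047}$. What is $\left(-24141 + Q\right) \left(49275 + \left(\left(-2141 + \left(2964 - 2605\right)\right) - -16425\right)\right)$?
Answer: $- \frac{1738979403155}{1127} \approx -1.543 \cdot 10^{9}$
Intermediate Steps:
$Q = \frac{8921}{20286}$ ($Q = - \frac{8921}{-20286} = \left(-8921\right) \left(- \frac{1}{20286}\right) = \frac{8921}{20286} \approx 0.43976$)
$\left(-24141 + Q\right) \left(49275 + \left(\left(-2141 + \left(2964 - 2605\right)\right) - -16425\right)\right) = \left(-24141 + \frac{8921}{20286}\right) \left(49275 + \left(\left(-2141 + \left(2964 - 2605\right)\right) - -16425\right)\right) = - \frac{489715405 \left(49275 + \left(\left(-2141 + \left(2964 - 2605\right)\right) + 16425\right)\right)}{20286} = - \frac{489715405 \left(49275 + \left(\left(-2141 + 359\right) + 16425\right)\right)}{20286} = - \frac{489715405 \left(49275 + \left(-1782 + 16425\right)\right)}{20286} = - \frac{489715405 \left(49275 + 14643\right)}{20286} = \left(- \frac{489715405}{20286}\right) 63918 = - \frac{1738979403155}{1127}$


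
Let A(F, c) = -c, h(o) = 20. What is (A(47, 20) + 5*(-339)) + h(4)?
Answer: -1695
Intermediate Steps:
(A(47, 20) + 5*(-339)) + h(4) = (-1*20 + 5*(-339)) + 20 = (-20 - 1695) + 20 = -1715 + 20 = -1695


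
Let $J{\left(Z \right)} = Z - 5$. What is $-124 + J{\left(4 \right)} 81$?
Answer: $-205$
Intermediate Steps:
$J{\left(Z \right)} = -5 + Z$ ($J{\left(Z \right)} = Z - 5 = -5 + Z$)
$-124 + J{\left(4 \right)} 81 = -124 + \left(-5 + 4\right) 81 = -124 - 81 = -205$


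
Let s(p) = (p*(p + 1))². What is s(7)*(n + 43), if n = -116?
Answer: -228928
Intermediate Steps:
s(p) = p²*(1 + p)² (s(p) = (p*(1 + p))² = p²*(1 + p)²)
s(7)*(n + 43) = (7²*(1 + 7)²)*(-116 + 43) = (49*8²)*(-73) = (49*64)*(-73) = 3136*(-73) = -228928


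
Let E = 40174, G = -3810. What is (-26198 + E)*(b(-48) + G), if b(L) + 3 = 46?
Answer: -52647592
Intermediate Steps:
b(L) = 43 (b(L) = -3 + 46 = 43)
(-26198 + E)*(b(-48) + G) = (-26198 + 40174)*(43 - 3810) = 13976*(-3767) = -52647592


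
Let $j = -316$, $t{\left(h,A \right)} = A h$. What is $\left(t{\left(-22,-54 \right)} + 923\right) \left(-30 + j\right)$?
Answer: $-730406$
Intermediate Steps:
$\left(t{\left(-22,-54 \right)} + 923\right) \left(-30 + j\right) = \left(\left(-54\right) \left(-22\right) + 923\right) \left(-30 - 316\right) = \left(1188 + 923\right) \left(-346\right) = 2111 \left(-346\right) = -730406$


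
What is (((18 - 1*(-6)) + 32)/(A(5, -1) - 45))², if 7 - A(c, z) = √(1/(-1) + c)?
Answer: 49/25 ≈ 1.9600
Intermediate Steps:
A(c, z) = 7 - √(-1 + c) (A(c, z) = 7 - √(1/(-1) + c) = 7 - √(-1 + c))
(((18 - 1*(-6)) + 32)/(A(5, -1) - 45))² = (((18 - 1*(-6)) + 32)/((7 - √(-1 + 5)) - 45))² = (((18 + 6) + 32)/((7 - √4) - 45))² = ((24 + 32)/((7 - 1*2) - 45))² = (56/((7 - 2) - 45))² = (56/(5 - 45))² = (56/(-40))² = (56*(-1/40))² = (-7/5)² = 49/25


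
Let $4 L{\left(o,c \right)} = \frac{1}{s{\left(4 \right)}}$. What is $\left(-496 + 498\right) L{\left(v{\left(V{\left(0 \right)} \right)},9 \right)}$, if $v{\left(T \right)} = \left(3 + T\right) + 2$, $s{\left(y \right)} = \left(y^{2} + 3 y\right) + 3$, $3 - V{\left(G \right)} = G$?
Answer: $\frac{1}{62} \approx 0.016129$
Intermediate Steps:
$V{\left(G \right)} = 3 - G$
$s{\left(y \right)} = 3 + y^{2} + 3 y$
$v{\left(T \right)} = 5 + T$
$L{\left(o,c \right)} = \frac{1}{124}$ ($L{\left(o,c \right)} = \frac{1}{4 \left(3 + 4^{2} + 3 \cdot 4\right)} = \frac{1}{4 \left(3 + 16 + 12\right)} = \frac{1}{4 \cdot 31} = \frac{1}{4} \cdot \frac{1}{31} = \frac{1}{124}$)
$\left(-496 + 498\right) L{\left(v{\left(V{\left(0 \right)} \right)},9 \right)} = \left(-496 + 498\right) \frac{1}{124} = 2 \cdot \frac{1}{124} = \frac{1}{62}$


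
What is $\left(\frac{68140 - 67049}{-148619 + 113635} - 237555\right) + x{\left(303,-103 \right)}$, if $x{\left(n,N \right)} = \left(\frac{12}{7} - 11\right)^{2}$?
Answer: $- \frac{407072827939}{1714216} \approx -2.3747 \cdot 10^{5}$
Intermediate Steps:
$x{\left(n,N \right)} = \frac{4225}{49}$ ($x{\left(n,N \right)} = \left(12 \cdot \frac{1}{7} - 11\right)^{2} = \left(\frac{12}{7} - 11\right)^{2} = \left(- \frac{65}{7}\right)^{2} = \frac{4225}{49}$)
$\left(\frac{68140 - 67049}{-148619 + 113635} - 237555\right) + x{\left(303,-103 \right)} = \left(\frac{68140 - 67049}{-148619 + 113635} - 237555\right) + \frac{4225}{49} = \left(\frac{1091}{-34984} - 237555\right) + \frac{4225}{49} = \left(1091 \left(- \frac{1}{34984}\right) - 237555\right) + \frac{4225}{49} = \left(- \frac{1091}{34984} - 237555\right) + \frac{4225}{49} = - \frac{8310625211}{34984} + \frac{4225}{49} = - \frac{407072827939}{1714216}$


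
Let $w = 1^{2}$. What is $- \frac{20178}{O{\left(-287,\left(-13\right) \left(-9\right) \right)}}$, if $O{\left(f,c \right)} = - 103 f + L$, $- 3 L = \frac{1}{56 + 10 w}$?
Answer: $- \frac{3995244}{5853077} \approx -0.68259$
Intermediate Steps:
$w = 1$
$L = - \frac{1}{198}$ ($L = - \frac{1}{3 \left(56 + 10 \cdot 1\right)} = - \frac{1}{3 \left(56 + 10\right)} = - \frac{1}{3 \cdot 66} = \left(- \frac{1}{3}\right) \frac{1}{66} = - \frac{1}{198} \approx -0.0050505$)
$O{\left(f,c \right)} = - \frac{1}{198} - 103 f$ ($O{\left(f,c \right)} = - 103 f - \frac{1}{198} = - \frac{1}{198} - 103 f$)
$- \frac{20178}{O{\left(-287,\left(-13\right) \left(-9\right) \right)}} = - \frac{20178}{- \frac{1}{198} - -29561} = - \frac{20178}{- \frac{1}{198} + 29561} = - \frac{20178}{\frac{5853077}{198}} = \left(-20178\right) \frac{198}{5853077} = - \frac{3995244}{5853077}$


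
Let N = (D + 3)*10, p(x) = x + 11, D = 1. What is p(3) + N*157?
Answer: 6294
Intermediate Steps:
p(x) = 11 + x
N = 40 (N = (1 + 3)*10 = 4*10 = 40)
p(3) + N*157 = (11 + 3) + 40*157 = 14 + 6280 = 6294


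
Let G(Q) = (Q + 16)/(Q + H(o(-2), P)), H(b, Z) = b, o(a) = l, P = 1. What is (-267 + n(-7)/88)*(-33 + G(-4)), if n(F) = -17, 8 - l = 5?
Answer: 1058085/88 ≈ 12024.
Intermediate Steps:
l = 3 (l = 8 - 1*5 = 8 - 5 = 3)
o(a) = 3
G(Q) = (16 + Q)/(3 + Q) (G(Q) = (Q + 16)/(Q + 3) = (16 + Q)/(3 + Q))
(-267 + n(-7)/88)*(-33 + G(-4)) = (-267 - 17/88)*(-33 + (16 - 4)/(3 - 4)) = (-267 - 17*1/88)*(-33 + 12/(-1)) = (-267 - 17/88)*(-33 - 1*12) = -23513*(-33 - 12)/88 = -23513/88*(-45) = 1058085/88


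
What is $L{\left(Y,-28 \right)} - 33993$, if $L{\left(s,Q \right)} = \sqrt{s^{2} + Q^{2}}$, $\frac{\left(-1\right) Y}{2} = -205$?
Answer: $-33993 + 2 \sqrt{42221} \approx -33582.0$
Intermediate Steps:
$Y = 410$ ($Y = \left(-2\right) \left(-205\right) = 410$)
$L{\left(s,Q \right)} = \sqrt{Q^{2} + s^{2}}$
$L{\left(Y,-28 \right)} - 33993 = \sqrt{\left(-28\right)^{2} + 410^{2}} - 33993 = \sqrt{784 + 168100} - 33993 = \sqrt{168884} - 33993 = 2 \sqrt{42221} - 33993 = -33993 + 2 \sqrt{42221}$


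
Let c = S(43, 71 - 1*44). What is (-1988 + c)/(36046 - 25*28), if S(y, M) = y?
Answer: -1945/35346 ≈ -0.055027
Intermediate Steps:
c = 43
(-1988 + c)/(36046 - 25*28) = (-1988 + 43)/(36046 - 25*28) = -1945/(36046 - 700) = -1945/35346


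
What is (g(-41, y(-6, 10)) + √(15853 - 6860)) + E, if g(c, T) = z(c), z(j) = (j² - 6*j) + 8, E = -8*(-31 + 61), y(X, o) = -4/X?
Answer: 1695 + 23*√17 ≈ 1789.8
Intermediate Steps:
E = -240 (E = -8*30 = -240)
z(j) = 8 + j² - 6*j
g(c, T) = 8 + c² - 6*c
(g(-41, y(-6, 10)) + √(15853 - 6860)) + E = ((8 + (-41)² - 6*(-41)) + √(15853 - 6860)) - 240 = ((8 + 1681 + 246) + √8993) - 240 = (1935 + 23*√17) - 240 = 1695 + 23*√17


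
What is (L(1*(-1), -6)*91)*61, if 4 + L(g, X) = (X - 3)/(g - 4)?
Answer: -61061/5 ≈ -12212.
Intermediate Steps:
L(g, X) = -4 + (-3 + X)/(-4 + g) (L(g, X) = -4 + (X - 3)/(g - 4) = -4 + (-3 + X)/(-4 + g))
(L(1*(-1), -6)*91)*61 = (((13 - 6 - 4*(-1))/(-4 + 1*(-1)))*91)*61 = (((13 - 6 - 4*(-1))/(-4 - 1))*91)*61 = (((13 - 6 + 4)/(-5))*91)*61 = (-⅕*11*91)*61 = -11/5*91*61 = -1001/5*61 = -61061/5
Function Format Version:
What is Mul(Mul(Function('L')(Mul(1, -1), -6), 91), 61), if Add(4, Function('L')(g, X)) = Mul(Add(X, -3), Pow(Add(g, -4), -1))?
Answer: Rational(-61061, 5) ≈ -12212.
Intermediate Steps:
Function('L')(g, X) = Add(-4, Mul(Pow(Add(-4, g), -1), Add(-3, X))) (Function('L')(g, X) = Add(-4, Mul(Add(X, -3), Pow(Add(g, -4), -1))) = Add(-4, Mul(Add(-3, X), Pow(Add(-4, g), -1))) = Add(-4, Mul(Pow(Add(-4, g), -1), Add(-3, X))))
Mul(Mul(Function('L')(Mul(1, -1), -6), 91), 61) = Mul(Mul(Mul(Pow(Add(-4, Mul(1, -1)), -1), Add(13, -6, Mul(-4, Mul(1, -1)))), 91), 61) = Mul(Mul(Mul(Pow(Add(-4, -1), -1), Add(13, -6, Mul(-4, -1))), 91), 61) = Mul(Mul(Mul(Pow(-5, -1), Add(13, -6, 4)), 91), 61) = Mul(Mul(Mul(Rational(-1, 5), 11), 91), 61) = Mul(Mul(Rational(-11, 5), 91), 61) = Mul(Rational(-1001, 5), 61) = Rational(-61061, 5)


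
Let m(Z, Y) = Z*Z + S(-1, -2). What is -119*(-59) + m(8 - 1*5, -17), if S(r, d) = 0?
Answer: 7030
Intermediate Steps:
m(Z, Y) = Z² (m(Z, Y) = Z*Z + 0 = Z² + 0 = Z²)
-119*(-59) + m(8 - 1*5, -17) = -119*(-59) + (8 - 1*5)² = 7021 + (8 - 5)² = 7021 + 3² = 7021 + 9 = 7030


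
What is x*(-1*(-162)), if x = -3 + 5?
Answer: 324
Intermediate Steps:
x = 2
x*(-1*(-162)) = 2*(-1*(-162)) = 2*162 = 324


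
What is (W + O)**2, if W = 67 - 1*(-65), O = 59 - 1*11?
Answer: 32400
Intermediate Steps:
O = 48 (O = 59 - 11 = 48)
W = 132 (W = 67 + 65 = 132)
(W + O)**2 = (132 + 48)**2 = 180**2 = 32400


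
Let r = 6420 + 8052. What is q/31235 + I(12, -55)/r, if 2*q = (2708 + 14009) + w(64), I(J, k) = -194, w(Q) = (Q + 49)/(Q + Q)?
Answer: 3677152321/14465053440 ≈ 0.25421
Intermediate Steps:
w(Q) = (49 + Q)/(2*Q) (w(Q) = (49 + Q)/((2*Q)) = (49 + Q)*(1/(2*Q)) = (49 + Q)/(2*Q))
q = 2139889/256 (q = ((2708 + 14009) + (½)*(49 + 64)/64)/2 = (16717 + (½)*(1/64)*113)/2 = (16717 + 113/128)/2 = (½)*(2139889/128) = 2139889/256 ≈ 8358.9)
r = 14472
q/31235 + I(12, -55)/r = (2139889/256)/31235 - 194/14472 = (2139889/256)*(1/31235) - 194*1/14472 = 2139889/7996160 - 97/7236 = 3677152321/14465053440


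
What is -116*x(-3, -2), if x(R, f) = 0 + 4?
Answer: -464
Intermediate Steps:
x(R, f) = 4
-116*x(-3, -2) = -116*4 = -464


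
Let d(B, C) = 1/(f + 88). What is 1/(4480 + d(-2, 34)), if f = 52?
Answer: 140/627201 ≈ 0.00022321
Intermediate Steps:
d(B, C) = 1/140 (d(B, C) = 1/(52 + 88) = 1/140)
1/(4480 + d(-2, 34)) = 1/(4480 + 1/140) = 1/(627201/140) = 140/627201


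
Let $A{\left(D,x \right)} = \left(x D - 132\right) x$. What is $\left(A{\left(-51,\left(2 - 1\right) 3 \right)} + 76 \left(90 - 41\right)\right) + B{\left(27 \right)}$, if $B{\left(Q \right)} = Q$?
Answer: $2896$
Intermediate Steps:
$A{\left(D,x \right)} = x \left(-132 + D x\right)$ ($A{\left(D,x \right)} = \left(D x - 132\right) x = \left(-132 + D x\right) x = x \left(-132 + D x\right)$)
$\left(A{\left(-51,\left(2 - 1\right) 3 \right)} + 76 \left(90 - 41\right)\right) + B{\left(27 \right)} = \left(\left(2 - 1\right) 3 \left(-132 - 51 \left(2 - 1\right) 3\right) + 76 \left(90 - 41\right)\right) + 27 = \left(1 \cdot 3 \left(-132 - 51 \cdot 1 \cdot 3\right) + 76 \cdot 49\right) + 27 = \left(3 \left(-132 - 153\right) + 3724\right) + 27 = \left(3 \left(-285\right) + 3724\right) + 27 = \left(-855 + 3724\right) + 27 = 2869 + 27 = 2896$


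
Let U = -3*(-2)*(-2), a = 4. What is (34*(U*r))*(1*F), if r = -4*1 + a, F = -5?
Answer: 0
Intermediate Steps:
U = -12 (U = 6*(-2) = -12)
r = 0 (r = -4*1 + 4 = -4 + 4 = 0)
(34*(U*r))*(1*F) = (34*(-12*0))*(1*(-5)) = (34*0)*(-5) = 0*(-5) = 0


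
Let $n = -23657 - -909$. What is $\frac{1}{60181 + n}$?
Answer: $\frac{1}{37433} \approx 2.6714 \cdot 10^{-5}$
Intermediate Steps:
$n = -22748$ ($n = -23657 + 909 = -22748$)
$\frac{1}{60181 + n} = \frac{1}{60181 - 22748} = \frac{1}{37433}$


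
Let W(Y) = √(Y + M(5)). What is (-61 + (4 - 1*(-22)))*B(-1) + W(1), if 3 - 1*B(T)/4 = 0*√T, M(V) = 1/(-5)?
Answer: -420 + 2*√5/5 ≈ -419.11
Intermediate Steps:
M(V) = -⅕
B(T) = 12 (B(T) = 12 - 0*√T = 12 - 4*0 = 12 + 0 = 12)
W(Y) = √(-⅕ + Y) (W(Y) = √(Y - ⅕) = √(-⅕ + Y))
(-61 + (4 - 1*(-22)))*B(-1) + W(1) = (-61 + (4 - 1*(-22)))*12 + √(-5 + 25*1)/5 = (-61 + (4 + 22))*12 + √(-5 + 25)/5 = (-61 + 26)*12 + √20/5 = -35*12 + (2*√5)/5 = -420 + 2*√5/5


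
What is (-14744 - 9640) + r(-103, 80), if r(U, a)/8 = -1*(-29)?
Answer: -24152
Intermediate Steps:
r(U, a) = 232 (r(U, a) = 8*(-1*(-29)) = 8*29 = 232)
(-14744 - 9640) + r(-103, 80) = (-14744 - 9640) + 232 = -24384 + 232 = -24152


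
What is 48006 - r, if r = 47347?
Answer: 659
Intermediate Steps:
48006 - r = 48006 - 1*47347 = 48006 - 47347 = 659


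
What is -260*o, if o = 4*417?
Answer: -433680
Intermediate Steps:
o = 1668
-260*o = -260*1668 = -433680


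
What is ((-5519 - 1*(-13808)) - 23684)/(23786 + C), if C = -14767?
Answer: -15395/9019 ≈ -1.7070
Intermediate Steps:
((-5519 - 1*(-13808)) - 23684)/(23786 + C) = ((-5519 - 1*(-13808)) - 23684)/(23786 - 14767) = ((-5519 + 13808) - 23684)/9019 = (8289 - 23684)*(1/9019) = -15395*1/9019 = -15395/9019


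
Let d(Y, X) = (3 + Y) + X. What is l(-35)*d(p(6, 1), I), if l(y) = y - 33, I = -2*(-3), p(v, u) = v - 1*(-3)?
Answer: -1224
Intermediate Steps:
p(v, u) = 3 + v (p(v, u) = v + 3 = 3 + v)
I = 6
l(y) = -33 + y
d(Y, X) = 3 + X + Y
l(-35)*d(p(6, 1), I) = (-33 - 35)*(3 + 6 + (3 + 6)) = -68*(3 + 6 + 9) = -68*18 = -1224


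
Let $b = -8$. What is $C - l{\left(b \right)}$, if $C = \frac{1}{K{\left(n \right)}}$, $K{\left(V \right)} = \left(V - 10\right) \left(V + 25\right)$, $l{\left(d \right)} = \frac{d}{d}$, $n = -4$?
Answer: $- \frac{295}{294} \approx -1.0034$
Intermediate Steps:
$l{\left(d \right)} = 1$
$K{\left(V \right)} = \left(-10 + V\right) \left(25 + V\right)$
$C = - \frac{1}{294}$ ($C = \frac{1}{-250 + \left(-4\right)^{2} + 15 \left(-4\right)} = \frac{1}{-250 + 16 - 60} = \frac{1}{-294} = - \frac{1}{294} \approx -0.0034014$)
$C - l{\left(b \right)} = - \frac{1}{294} - 1 = - \frac{295}{294}$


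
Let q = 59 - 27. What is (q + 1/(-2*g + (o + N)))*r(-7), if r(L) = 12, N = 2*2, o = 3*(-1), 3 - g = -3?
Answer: 4212/11 ≈ 382.91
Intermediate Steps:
g = 6 (g = 3 - 1*(-3) = 3 + 3 = 6)
q = 32
o = -3
N = 4
(q + 1/(-2*g + (o + N)))*r(-7) = (32 + 1/(-2*6 + (-3 + 4)))*12 = (32 + 1/(-12 + 1))*12 = (32 + 1/(-11))*12 = (32 - 1/11)*12 = (351/11)*12 = 4212/11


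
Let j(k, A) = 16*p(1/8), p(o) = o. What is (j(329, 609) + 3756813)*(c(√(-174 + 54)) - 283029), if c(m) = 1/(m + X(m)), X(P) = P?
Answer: -1063287592635 - 751363*I*√30/24 ≈ -1.0633e+12 - 1.7147e+5*I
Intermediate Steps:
c(m) = 1/(2*m) (c(m) = 1/(m + m) = 1/(2*m))
j(k, A) = 2 (j(k, A) = 16/8 = 16*(⅛) = 2)
(j(329, 609) + 3756813)*(c(√(-174 + 54)) - 283029) = (2 + 3756813)*(1/(2*(√(-174 + 54))) - 283029) = 3756815*(1/(2*(√(-120))) - 283029) = 3756815*(1/(2*((2*I*√30))) - 283029) = 3756815*((-I*√30/60)/2 - 283029) = 3756815*(-I*√30/120 - 283029) = 3756815*(-283029 - I*√30/120) = -1063287592635 - 751363*I*√30/24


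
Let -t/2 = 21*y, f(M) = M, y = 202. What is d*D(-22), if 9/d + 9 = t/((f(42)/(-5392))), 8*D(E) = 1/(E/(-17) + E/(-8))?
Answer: 153/599046250 ≈ 2.5541e-7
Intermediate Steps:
t = -8484 (t = -42*202 = -2*4242 = -8484)
D(E) = -17/(25*E) (D(E) = 1/(8*(E/(-17) + E/(-8))) = 1/(8*(E*(-1/17) + E*(-1/8))) = 1/(8*(-E/17 - E/8)) = 1/(8*((-25*E/136))) = (-136/(25*E))/8 = -17/(25*E))
d = 9/1089175 (d = 9/(-9 - 8484/(42/(-5392))) = 9/(-9 - 8484/(42*(-1/5392))) = 9/(-9 - 8484/(-21/2696)) = 9/(-9 - 8484*(-2696/21)) = 9/(-9 + 1089184) = 9/1089175 ≈ 8.2631e-6)
d*D(-22) = 9*(-17/25/(-22))/1089175 = 9*(-17/25*(-1/22))/1089175 = (9/1089175)*(17/550) = 153/599046250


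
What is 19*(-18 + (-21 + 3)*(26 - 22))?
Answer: -1710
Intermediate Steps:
19*(-18 + (-21 + 3)*(26 - 22)) = 19*(-18 - 18*4) = 19*(-18 - 72) = 19*(-90) = -1710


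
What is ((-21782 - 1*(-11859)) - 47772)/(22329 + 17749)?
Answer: -57695/40078 ≈ -1.4396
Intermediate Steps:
((-21782 - 1*(-11859)) - 47772)/(22329 + 17749) = ((-21782 + 11859) - 47772)/40078 = (-9923 - 47772)*(1/40078) = -57695*1/40078 = -57695/40078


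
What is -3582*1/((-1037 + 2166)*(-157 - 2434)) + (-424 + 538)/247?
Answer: 17598000/38028107 ≈ 0.46276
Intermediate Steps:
-3582*1/((-1037 + 2166)*(-157 - 2434)) + (-424 + 538)/247 = -3582/(1129*(-2591)) + 114*(1/247) = -3582/(-2925239) + 6/13 = -3582*(-1/2925239) + 6/13 = 3582/2925239 + 6/13 = 17598000/38028107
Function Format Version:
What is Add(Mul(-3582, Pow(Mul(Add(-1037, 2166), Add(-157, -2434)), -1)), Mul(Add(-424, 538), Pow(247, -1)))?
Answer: Rational(17598000, 38028107) ≈ 0.46276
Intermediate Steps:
Add(Mul(-3582, Pow(Mul(Add(-1037, 2166), Add(-157, -2434)), -1)), Mul(Add(-424, 538), Pow(247, -1))) = Add(Mul(-3582, Pow(Mul(1129, -2591), -1)), Mul(114, Rational(1, 247))) = Add(Mul(-3582, Pow(-2925239, -1)), Rational(6, 13)) = Add(Mul(-3582, Rational(-1, 2925239)), Rational(6, 13)) = Add(Rational(3582, 2925239), Rational(6, 13)) = Rational(17598000, 38028107)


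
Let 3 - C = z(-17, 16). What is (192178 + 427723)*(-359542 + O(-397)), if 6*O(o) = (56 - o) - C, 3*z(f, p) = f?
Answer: -4011021688123/18 ≈ -2.2283e+11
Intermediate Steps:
z(f, p) = f/3
C = 26/3 (C = 3 - (-17)/3 = 3 - 1*(-17/3) = 3 + 17/3 = 26/3 ≈ 8.6667)
O(o) = 71/9 - o/6 (O(o) = ((56 - o) - 1*26/3)/6 = ((56 - o) - 26/3)/6 = (142/3 - o)/6 = 71/9 - o/6)
(192178 + 427723)*(-359542 + O(-397)) = (192178 + 427723)*(-359542 + (71/9 - ⅙*(-397))) = 619901*(-359542 + (71/9 + 397/6)) = 619901*(-359542 + 1333/18) = 619901*(-6470423/18) = -4011021688123/18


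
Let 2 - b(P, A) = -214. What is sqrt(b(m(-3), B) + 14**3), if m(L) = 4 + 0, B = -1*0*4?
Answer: 4*sqrt(185) ≈ 54.406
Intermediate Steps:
B = 0 (B = 0*4 = 0)
m(L) = 4
b(P, A) = 216 (b(P, A) = 2 - 1*(-214) = 2 + 214 = 216)
sqrt(b(m(-3), B) + 14**3) = sqrt(216 + 14**3) = sqrt(216 + 2744) = sqrt(2960) = 4*sqrt(185)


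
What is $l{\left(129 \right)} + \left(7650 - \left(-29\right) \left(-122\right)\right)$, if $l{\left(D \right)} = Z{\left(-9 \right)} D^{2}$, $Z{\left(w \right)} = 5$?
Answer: $87317$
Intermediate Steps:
$l{\left(D \right)} = 5 D^{2}$
$l{\left(129 \right)} + \left(7650 - \left(-29\right) \left(-122\right)\right) = 5 \cdot 129^{2} + \left(7650 - \left(-29\right) \left(-122\right)\right) = 5 \cdot 16641 + \left(7650 - 3538\right) = 83205 + \left(7650 - 3538\right) = 83205 + 4112 = 87317$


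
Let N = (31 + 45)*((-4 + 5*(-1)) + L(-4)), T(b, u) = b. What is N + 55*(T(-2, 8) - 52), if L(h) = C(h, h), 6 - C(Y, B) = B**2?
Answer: -4414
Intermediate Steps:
C(Y, B) = 6 - B**2
L(h) = 6 - h**2
N = -1444 (N = (31 + 45)*((-4 + 5*(-1)) + (6 - 1*(-4)**2)) = 76*((-4 - 5) + (6 - 1*16)) = 76*(-9 + (6 - 16)) = 76*(-9 - 10) = 76*(-19) = -1444)
N + 55*(T(-2, 8) - 52) = -1444 + 55*(-2 - 52) = -1444 + 55*(-54) = -1444 - 2970 = -4414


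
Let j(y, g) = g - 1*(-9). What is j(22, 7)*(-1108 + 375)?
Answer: -11728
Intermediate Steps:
j(y, g) = 9 + g (j(y, g) = g + 9 = 9 + g)
j(22, 7)*(-1108 + 375) = (9 + 7)*(-1108 + 375) = 16*(-733) = -11728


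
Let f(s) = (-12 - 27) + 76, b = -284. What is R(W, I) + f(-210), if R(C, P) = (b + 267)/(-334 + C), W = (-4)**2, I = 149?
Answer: 11783/318 ≈ 37.053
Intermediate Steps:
f(s) = 37 (f(s) = -39 + 76 = 37)
W = 16
R(C, P) = -17/(-334 + C) (R(C, P) = (-284 + 267)/(-334 + C) = -17/(-334 + C))
R(W, I) + f(-210) = -17/(-334 + 16) + 37 = -17/(-318) + 37 = -17*(-1/318) + 37 = 17/318 + 37 = 11783/318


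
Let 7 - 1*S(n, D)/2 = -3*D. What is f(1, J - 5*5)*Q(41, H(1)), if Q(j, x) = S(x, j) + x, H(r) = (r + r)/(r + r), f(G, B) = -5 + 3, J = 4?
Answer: -522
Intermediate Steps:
f(G, B) = -2
S(n, D) = 14 + 6*D (S(n, D) = 14 - (-6)*D = 14 + 6*D)
H(r) = 1 (H(r) = (2*r)/((2*r)) = (2*r)*(1/(2*r)) = 1)
Q(j, x) = 14 + x + 6*j (Q(j, x) = (14 + 6*j) + x = 14 + x + 6*j)
f(1, J - 5*5)*Q(41, H(1)) = -2*(14 + 1 + 6*41) = -2*(14 + 1 + 246) = -2*261 = -522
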